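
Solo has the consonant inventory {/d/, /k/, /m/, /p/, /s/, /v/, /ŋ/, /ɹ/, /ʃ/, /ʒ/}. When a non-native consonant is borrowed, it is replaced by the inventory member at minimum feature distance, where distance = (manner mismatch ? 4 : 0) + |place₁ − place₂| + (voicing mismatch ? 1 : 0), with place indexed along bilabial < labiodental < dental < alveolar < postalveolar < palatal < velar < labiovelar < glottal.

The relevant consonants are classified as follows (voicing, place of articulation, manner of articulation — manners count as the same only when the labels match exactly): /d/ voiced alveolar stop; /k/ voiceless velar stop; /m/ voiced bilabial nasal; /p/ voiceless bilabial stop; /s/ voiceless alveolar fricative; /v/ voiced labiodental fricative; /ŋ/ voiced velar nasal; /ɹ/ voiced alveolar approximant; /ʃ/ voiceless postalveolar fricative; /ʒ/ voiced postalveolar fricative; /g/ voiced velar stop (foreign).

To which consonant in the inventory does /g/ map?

/k/ is closest: same manner (stop), place distance 0 (velar→velar), voicing differs (+1); total 1. Next closest is /d/ at distance 3.

k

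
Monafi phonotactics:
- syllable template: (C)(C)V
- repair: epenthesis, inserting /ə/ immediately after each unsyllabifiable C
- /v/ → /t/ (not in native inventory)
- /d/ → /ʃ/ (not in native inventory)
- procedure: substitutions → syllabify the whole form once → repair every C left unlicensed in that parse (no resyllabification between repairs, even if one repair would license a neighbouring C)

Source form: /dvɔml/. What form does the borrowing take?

ʃtɔmələ

Substitution: /d/ → /ʃ/, /v/ → /t/, giving /ʃtɔml/.
The consonants /m/, /l/ cannot be parsed into a legal (C)(C)V syllable (no codas are permitted; onsets may contain at most 2 consonants).
Each unlicensed consonant becomes the onset of a new syllable: /m/ → /mə/, /l/ → /lə/.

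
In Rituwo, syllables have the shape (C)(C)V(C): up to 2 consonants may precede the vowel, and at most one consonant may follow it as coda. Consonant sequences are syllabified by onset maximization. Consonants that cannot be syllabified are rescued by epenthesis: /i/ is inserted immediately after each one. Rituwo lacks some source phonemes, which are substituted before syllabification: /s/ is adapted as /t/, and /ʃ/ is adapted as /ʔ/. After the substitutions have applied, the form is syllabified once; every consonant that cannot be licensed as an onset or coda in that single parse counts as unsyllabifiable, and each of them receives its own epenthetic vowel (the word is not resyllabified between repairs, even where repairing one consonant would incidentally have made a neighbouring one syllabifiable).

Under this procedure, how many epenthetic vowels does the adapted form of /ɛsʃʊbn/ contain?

1

After substitution the input is /ɛtʔʊbn/.
The unsyllabifiable consonants are /n/; each receives one epenthetic vowel.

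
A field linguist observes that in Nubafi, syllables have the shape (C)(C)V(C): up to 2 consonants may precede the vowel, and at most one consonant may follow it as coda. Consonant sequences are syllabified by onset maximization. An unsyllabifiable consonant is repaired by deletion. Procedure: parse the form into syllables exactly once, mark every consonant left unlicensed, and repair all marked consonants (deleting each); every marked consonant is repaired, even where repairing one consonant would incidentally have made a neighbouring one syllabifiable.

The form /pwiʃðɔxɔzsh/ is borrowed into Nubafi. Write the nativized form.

Under (C)(C)V(C), the unsyllabifiable consonants are /s/, /h/ (at most one coda consonant is licensed; onsets may contain at most 2 consonants).
Deletion applies to /s/, /h/.

pwiʃðɔxɔz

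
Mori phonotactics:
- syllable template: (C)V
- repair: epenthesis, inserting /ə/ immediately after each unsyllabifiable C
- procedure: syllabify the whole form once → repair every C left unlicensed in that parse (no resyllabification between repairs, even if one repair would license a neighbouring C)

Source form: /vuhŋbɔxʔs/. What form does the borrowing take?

vuhəŋəbɔxəʔəsə

The consonants /h/, /ŋ/, /x/, /ʔ/, /s/ cannot be parsed into a legal (C)V syllable (no codas are permitted; onsets are limited to one consonant).
Epenthesis after each stranded consonant: /h/ → /hə/, /ŋ/ → /ŋə/, /x/ → /xə/, /ʔ/ → /ʔə/, /s/ → /sə/.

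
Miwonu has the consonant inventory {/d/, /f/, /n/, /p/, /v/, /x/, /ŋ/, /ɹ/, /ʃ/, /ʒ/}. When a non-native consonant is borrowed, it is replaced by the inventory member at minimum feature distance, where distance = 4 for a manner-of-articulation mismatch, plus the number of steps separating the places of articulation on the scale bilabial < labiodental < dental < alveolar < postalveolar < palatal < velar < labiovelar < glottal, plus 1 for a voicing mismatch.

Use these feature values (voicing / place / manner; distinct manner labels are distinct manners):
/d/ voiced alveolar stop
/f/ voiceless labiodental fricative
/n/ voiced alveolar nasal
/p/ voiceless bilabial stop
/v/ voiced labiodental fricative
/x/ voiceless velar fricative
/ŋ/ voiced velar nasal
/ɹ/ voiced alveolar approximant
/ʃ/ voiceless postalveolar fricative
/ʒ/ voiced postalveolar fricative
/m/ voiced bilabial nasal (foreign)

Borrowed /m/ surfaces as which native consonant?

/n/ is closest: same manner (nasal), place distance 3 (bilabial→alveolar), same voicing; total 3. Next closest is /p/ at distance 5.

n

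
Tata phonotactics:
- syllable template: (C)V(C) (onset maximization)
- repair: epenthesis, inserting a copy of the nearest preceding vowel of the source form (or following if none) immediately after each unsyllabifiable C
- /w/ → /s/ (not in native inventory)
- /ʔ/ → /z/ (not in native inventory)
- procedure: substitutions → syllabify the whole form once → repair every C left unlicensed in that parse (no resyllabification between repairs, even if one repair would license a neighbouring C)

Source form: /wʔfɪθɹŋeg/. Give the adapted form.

Substitution: /w/ → /s/, /ʔ/ → /z/, giving /szfɪθɹŋeg/.
Under (C)V(C), the unsyllabifiable consonants are /s/, /z/, /ɹ/ (at most one coda consonant is licensed; onsets are limited to one consonant).
Inserting the epenthetic vowel yields /s/ → /sɪ/, /z/ → /zɪ/, /ɹ/ → /ɹɪ/.

sɪzɪfɪθɹɪŋeg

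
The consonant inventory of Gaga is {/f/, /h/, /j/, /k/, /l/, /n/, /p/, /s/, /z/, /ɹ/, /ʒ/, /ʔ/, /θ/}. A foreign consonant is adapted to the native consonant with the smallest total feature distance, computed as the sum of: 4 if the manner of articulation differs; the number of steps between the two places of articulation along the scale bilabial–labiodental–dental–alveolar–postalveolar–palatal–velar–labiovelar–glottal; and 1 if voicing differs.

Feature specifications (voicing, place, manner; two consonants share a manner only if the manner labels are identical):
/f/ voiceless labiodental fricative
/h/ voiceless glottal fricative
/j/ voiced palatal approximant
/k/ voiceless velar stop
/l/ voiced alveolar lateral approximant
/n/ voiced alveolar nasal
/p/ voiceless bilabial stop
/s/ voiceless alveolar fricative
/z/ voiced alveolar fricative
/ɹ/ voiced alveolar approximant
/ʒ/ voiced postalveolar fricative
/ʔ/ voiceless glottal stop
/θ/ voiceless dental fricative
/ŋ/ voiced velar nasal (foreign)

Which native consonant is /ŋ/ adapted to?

/n/ is closest: same manner (nasal), place distance 3 (velar→alveolar), same voicing; total 3. Next closest is /j/ at distance 5.

n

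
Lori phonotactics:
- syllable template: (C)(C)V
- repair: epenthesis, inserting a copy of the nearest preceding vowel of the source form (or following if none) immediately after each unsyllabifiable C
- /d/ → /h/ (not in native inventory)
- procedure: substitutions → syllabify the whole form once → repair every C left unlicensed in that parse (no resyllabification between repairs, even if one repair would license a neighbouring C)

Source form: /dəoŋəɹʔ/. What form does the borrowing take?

Substitution: /d/ → /h/, giving /həoŋəɹʔ/.
Syllabifying with onset maximization leaves /ɹ/, /ʔ/ stranded (no codas are permitted; onsets may contain at most 2 consonants).
Inserting the epenthetic vowel yields /ɹ/ → /ɹə/, /ʔ/ → /ʔə/.

həoŋəɹəʔə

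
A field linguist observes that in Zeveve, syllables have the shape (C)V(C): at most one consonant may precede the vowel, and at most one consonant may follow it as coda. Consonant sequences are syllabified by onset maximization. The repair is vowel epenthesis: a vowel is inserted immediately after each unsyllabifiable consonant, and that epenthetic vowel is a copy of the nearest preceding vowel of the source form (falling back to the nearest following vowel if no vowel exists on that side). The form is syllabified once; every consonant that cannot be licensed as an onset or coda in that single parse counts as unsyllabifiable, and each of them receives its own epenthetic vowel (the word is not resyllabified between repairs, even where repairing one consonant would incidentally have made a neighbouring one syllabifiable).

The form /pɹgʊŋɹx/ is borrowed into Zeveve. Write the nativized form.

pʊɹʊgʊŋɹʊxʊ

The consonants /p/, /ɹ/, /ɹ/, /x/ cannot be parsed into a legal (C)V(C) syllable (at most one coda consonant is licensed; onsets are limited to one consonant).
Each unlicensed consonant becomes the onset of a new syllable: /p/ → /pʊ/, /ɹ/ → /ɹʊ/, /ɹ/ → /ɹʊ/, /x/ → /xʊ/.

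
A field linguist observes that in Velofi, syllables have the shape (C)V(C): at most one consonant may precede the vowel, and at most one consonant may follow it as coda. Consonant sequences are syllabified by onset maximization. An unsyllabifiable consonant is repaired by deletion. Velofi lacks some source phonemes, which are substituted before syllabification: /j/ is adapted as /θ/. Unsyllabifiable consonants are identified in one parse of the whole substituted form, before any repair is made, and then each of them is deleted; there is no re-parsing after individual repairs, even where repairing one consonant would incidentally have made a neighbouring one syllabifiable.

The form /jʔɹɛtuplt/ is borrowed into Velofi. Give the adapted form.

ɹɛtup

Substitution: /j/ → /θ/, giving /θʔɹɛtuplt/.
Syllabifying with onset maximization leaves /θ/, /ʔ/, /l/, /t/ stranded (at most one coda consonant is licensed; onsets are limited to one consonant).
Each unlicensed consonant is deleted: /θ/, /ʔ/, /l/, /t/.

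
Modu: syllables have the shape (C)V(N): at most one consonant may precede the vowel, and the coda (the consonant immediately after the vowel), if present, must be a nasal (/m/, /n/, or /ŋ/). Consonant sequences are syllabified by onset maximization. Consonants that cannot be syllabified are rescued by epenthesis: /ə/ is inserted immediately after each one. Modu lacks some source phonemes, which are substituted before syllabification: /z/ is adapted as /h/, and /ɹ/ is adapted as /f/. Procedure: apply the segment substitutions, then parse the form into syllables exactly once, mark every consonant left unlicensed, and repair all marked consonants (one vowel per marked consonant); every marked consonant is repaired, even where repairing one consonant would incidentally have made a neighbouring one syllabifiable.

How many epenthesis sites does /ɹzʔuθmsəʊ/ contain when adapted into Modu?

After substitution the input is /fhʔuθmsəʊ/.
The unsyllabifiable consonants are /f/, /h/, /θ/, /m/; each receives one epenthetic vowel.

4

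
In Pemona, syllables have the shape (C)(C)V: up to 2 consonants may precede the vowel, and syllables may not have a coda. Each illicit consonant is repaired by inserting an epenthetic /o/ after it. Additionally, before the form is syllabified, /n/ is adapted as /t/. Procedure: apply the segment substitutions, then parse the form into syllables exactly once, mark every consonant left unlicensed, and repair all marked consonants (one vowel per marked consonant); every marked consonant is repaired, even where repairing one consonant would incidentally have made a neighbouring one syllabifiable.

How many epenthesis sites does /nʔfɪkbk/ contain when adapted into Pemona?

After substitution the input is /tʔfɪkbk/.
The unsyllabifiable consonants are /t/, /k/, /b/, /k/; each receives one epenthetic vowel.

4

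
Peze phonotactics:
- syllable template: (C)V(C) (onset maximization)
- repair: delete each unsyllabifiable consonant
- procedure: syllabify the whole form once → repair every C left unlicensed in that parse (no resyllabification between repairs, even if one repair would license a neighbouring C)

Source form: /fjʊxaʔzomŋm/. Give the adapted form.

Under (C)V(C), the unsyllabifiable consonants are /f/, /ŋ/, /m/ (at most one coda consonant is licensed; onsets are limited to one consonant).
Deletion applies to /f/, /ŋ/, /m/.

jʊxaʔzom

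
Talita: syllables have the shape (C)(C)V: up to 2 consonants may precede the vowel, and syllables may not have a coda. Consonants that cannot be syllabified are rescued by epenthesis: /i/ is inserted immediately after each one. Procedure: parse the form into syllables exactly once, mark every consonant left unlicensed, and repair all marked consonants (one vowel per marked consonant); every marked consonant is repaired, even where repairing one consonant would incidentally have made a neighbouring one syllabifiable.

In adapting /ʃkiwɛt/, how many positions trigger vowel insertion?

The unsyllabifiable consonants are /t/; each receives one epenthetic vowel.

1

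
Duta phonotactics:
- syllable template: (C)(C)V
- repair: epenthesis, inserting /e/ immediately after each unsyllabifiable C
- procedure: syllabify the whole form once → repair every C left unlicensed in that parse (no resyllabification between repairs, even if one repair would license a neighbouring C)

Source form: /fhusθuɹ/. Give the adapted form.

fhusθuɹe

Syllabifying with onset maximization leaves /ɹ/ stranded (no codas are permitted; onsets may contain at most 2 consonants).
Epenthesis after each stranded consonant: /ɹ/ → /ɹe/.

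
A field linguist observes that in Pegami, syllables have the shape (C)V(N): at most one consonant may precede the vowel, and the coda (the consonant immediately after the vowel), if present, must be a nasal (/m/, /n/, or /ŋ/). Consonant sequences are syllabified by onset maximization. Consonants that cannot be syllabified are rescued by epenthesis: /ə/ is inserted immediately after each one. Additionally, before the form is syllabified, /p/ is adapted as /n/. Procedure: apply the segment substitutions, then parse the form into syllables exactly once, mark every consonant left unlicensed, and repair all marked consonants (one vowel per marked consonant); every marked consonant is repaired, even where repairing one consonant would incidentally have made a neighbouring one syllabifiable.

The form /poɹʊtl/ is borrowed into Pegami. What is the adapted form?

Substitution: /p/ → /n/, giving /noɹʊtl/.
Under (C)V(N), the unsyllabifiable consonants are /t/, /l/ (only a nasal (/m/, /n/, or /ŋ/) is licensed in coda position; onsets are limited to one consonant).
Each unlicensed consonant becomes the onset of a new syllable: /t/ → /tə/, /l/ → /lə/.

noɹʊtələ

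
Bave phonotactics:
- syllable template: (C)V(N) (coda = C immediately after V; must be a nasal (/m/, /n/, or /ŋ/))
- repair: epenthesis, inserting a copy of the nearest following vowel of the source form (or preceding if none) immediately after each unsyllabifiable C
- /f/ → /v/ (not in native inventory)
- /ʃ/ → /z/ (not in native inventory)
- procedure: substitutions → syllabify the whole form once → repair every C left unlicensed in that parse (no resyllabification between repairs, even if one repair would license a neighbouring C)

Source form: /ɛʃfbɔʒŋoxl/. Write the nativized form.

ɛzɔvɔbɔʒoŋoxolo

Substitution: /ʃ/ → /z/, /f/ → /v/, giving /ɛzvbɔʒŋoxl/.
Syllabifying with onset maximization leaves /z/, /v/, /ʒ/, /x/, /l/ stranded (only a nasal (/m/, /n/, or /ŋ/) is licensed in coda position; onsets are limited to one consonant).
Epenthesis after each stranded consonant: /z/ → /zɔ/, /v/ → /vɔ/, /ʒ/ → /ʒo/, /x/ → /xo/, /l/ → /lo/.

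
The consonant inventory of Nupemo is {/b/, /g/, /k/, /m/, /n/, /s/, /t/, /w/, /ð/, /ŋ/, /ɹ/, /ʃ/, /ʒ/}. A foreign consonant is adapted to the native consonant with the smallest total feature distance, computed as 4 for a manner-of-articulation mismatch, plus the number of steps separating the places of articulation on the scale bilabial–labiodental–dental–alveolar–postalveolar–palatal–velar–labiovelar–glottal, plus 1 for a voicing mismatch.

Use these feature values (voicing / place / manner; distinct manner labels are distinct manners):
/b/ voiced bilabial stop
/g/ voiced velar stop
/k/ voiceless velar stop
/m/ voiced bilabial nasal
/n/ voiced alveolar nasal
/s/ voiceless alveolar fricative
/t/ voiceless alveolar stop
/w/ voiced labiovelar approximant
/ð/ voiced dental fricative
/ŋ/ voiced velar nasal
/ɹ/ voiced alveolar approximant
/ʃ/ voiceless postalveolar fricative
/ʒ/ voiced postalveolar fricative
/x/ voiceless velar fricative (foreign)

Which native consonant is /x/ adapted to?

/ʃ/ is closest: same manner (fricative), place distance 2 (velar→postalveolar), same voicing; total 2. Next closest is /s/ at distance 3.

ʃ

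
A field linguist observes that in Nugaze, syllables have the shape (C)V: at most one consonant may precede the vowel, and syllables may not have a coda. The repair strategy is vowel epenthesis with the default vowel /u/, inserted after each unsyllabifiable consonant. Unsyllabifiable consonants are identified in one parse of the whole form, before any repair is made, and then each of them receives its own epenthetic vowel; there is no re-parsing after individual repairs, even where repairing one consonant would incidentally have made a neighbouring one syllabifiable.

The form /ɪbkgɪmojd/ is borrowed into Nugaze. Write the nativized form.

ɪbukugɪmojudu

The consonants /b/, /k/, /j/, /d/ cannot be parsed into a legal (C)V syllable (no codas are permitted; onsets are limited to one consonant).
Epenthesis after each stranded consonant: /b/ → /bu/, /k/ → /ku/, /j/ → /ju/, /d/ → /du/.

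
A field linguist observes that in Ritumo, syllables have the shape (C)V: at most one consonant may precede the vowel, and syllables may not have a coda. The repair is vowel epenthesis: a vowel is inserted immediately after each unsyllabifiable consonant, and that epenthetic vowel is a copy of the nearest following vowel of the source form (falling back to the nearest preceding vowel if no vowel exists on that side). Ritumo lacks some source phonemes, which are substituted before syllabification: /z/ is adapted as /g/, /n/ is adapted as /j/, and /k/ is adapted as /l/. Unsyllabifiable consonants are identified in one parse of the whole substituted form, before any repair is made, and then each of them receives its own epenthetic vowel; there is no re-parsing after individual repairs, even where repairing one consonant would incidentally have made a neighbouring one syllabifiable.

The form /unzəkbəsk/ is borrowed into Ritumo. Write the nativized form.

ujəgələbəsələ

Substitution: /n/ → /j/, /z/ → /g/, /k/ → /l/, giving /ujgəlbəsl/.
The consonants /j/, /l/, /s/, /l/ cannot be parsed into a legal (C)V syllable (no codas are permitted; onsets are limited to one consonant).
Epenthesis after each stranded consonant: /j/ → /jə/, /l/ → /lə/, /s/ → /sə/, /l/ → /lə/.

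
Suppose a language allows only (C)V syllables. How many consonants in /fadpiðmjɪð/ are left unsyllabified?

Under (C)V, the unsyllabifiable consonants are /d/, /ð/, /m/, /ð/ (no codas are permitted; onsets are limited to one consonant).

4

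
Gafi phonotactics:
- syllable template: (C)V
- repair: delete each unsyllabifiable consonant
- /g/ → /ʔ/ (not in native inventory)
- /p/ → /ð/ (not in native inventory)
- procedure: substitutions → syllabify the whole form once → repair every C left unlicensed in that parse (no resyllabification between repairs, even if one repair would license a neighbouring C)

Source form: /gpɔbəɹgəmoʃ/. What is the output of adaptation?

Substitution: /g/ → /ʔ/, /p/ → /ð/, giving /ʔðɔbəɹʔəmoʃ/.
Under (C)V, the unsyllabifiable consonants are /ʔ/, /ɹ/, /ʃ/ (no codas are permitted; onsets are limited to one consonant).
Each unlicensed consonant is deleted: /ʔ/, /ɹ/, /ʃ/.

ðɔbəʔəmo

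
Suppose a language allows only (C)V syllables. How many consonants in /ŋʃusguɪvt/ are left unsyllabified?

Syllabifying with onset maximization leaves /ŋ/, /s/, /v/, /t/ stranded (no codas are permitted; onsets are limited to one consonant).

4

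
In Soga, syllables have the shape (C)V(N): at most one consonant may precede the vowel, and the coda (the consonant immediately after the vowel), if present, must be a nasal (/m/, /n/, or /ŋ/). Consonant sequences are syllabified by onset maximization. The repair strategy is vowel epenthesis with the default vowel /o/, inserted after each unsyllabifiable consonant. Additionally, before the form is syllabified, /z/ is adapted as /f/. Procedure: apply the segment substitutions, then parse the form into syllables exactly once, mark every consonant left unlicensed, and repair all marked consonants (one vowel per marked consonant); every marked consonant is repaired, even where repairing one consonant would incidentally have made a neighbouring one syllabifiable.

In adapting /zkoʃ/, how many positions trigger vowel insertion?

After substitution the input is /fkoʃ/.
The unsyllabifiable consonants are /f/, /ʃ/; each receives one epenthetic vowel.

2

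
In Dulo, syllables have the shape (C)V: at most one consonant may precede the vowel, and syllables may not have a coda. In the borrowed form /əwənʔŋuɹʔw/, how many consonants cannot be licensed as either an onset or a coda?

Under (C)V, the unsyllabifiable consonants are /n/, /ʔ/, /ɹ/, /ʔ/, /w/ (no codas are permitted; onsets are limited to one consonant).

5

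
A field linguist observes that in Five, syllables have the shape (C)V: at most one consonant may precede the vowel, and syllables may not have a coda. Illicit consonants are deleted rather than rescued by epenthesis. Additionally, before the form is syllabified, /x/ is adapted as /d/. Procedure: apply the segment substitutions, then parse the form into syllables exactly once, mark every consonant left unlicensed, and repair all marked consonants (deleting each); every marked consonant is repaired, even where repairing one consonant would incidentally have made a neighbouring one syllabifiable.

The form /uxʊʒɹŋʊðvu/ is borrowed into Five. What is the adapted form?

udʊŋʊvu

Substitution: /x/ → /d/, giving /udʊʒɹŋʊðvu/.
Syllabifying with onset maximization leaves /ʒ/, /ɹ/, /ð/ stranded (no codas are permitted; onsets are limited to one consonant).
Each unlicensed consonant is deleted: /ʒ/, /ɹ/, /ð/.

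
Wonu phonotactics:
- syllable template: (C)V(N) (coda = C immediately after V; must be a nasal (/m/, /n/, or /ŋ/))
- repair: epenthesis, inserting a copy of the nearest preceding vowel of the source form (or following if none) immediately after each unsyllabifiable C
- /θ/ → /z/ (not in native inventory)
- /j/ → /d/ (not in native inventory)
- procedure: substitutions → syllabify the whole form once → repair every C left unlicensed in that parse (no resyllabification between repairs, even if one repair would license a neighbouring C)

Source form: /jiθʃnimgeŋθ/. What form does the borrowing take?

diziʃinimgeŋze

Substitution: /j/ → /d/, /θ/ → /z/, giving /dizʃnimgeŋz/.
Syllabifying with onset maximization leaves /z/, /ʃ/, /z/ stranded (only a nasal (/m/, /n/, or /ŋ/) is licensed in coda position; onsets are limited to one consonant).
Epenthesis after each stranded consonant: /z/ → /zi/, /ʃ/ → /ʃi/, /z/ → /ze/.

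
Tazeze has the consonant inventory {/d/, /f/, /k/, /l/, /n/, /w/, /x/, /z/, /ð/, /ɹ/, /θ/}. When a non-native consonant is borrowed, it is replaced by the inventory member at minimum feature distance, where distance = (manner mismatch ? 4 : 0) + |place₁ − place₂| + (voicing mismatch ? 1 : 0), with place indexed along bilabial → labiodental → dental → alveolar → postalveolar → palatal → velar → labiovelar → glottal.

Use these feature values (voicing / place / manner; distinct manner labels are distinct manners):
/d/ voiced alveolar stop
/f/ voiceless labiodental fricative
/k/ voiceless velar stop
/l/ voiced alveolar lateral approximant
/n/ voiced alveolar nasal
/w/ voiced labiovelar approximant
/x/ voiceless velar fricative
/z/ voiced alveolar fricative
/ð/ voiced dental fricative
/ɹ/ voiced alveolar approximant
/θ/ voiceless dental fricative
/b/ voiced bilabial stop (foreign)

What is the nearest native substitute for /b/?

/d/ is closest: same manner (stop), place distance 3 (bilabial→alveolar), same voicing; total 3. Next closest is /f/ at distance 6.

d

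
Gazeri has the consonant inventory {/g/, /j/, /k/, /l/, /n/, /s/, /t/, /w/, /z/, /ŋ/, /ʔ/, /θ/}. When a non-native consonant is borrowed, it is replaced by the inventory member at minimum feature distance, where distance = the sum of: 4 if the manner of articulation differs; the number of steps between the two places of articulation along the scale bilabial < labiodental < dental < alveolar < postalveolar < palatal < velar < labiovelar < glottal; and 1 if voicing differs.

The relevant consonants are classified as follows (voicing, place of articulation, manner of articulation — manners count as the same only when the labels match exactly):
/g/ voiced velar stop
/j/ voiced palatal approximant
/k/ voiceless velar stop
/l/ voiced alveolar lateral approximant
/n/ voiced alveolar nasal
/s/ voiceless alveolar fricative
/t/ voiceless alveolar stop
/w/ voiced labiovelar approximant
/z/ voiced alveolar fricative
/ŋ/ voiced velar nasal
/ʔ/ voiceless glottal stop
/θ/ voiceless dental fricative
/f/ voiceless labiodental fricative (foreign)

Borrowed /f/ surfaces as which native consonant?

/θ/ is closest: same manner (fricative), place distance 1 (labiodental→dental), same voicing; total 1. Next closest is /s/ at distance 2.

θ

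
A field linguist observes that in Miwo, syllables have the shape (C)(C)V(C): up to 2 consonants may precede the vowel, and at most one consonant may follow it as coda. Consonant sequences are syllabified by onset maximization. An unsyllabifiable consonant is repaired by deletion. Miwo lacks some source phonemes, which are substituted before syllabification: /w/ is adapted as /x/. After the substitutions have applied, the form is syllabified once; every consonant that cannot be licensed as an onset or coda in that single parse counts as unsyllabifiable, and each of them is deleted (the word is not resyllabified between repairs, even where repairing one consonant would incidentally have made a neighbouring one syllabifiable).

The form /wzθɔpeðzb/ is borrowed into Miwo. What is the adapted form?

zθɔpeð

Substitution: /w/ → /x/, giving /xzθɔpeðzb/.
Syllabifying with onset maximization leaves /x/, /z/, /b/ stranded (at most one coda consonant is licensed; onsets may contain at most 2 consonants).
Deleting the stranded consonants removes /x/, /z/, /b/.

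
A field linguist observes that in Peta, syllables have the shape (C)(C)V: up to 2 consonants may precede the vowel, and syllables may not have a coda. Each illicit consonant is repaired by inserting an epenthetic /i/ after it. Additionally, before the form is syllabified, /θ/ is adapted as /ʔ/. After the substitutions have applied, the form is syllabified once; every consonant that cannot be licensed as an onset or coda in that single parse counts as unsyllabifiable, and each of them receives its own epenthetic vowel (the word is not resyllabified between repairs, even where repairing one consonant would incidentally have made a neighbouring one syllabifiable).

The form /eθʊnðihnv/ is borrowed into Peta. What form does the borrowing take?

eʔʊnðihinivi

Substitution: /θ/ → /ʔ/, giving /eʔʊnðihnv/.
The consonants /h/, /n/, /v/ cannot be parsed into a legal (C)(C)V syllable (no codas are permitted; onsets may contain at most 2 consonants).
Inserting the epenthetic vowel yields /h/ → /hi/, /n/ → /ni/, /v/ → /vi/.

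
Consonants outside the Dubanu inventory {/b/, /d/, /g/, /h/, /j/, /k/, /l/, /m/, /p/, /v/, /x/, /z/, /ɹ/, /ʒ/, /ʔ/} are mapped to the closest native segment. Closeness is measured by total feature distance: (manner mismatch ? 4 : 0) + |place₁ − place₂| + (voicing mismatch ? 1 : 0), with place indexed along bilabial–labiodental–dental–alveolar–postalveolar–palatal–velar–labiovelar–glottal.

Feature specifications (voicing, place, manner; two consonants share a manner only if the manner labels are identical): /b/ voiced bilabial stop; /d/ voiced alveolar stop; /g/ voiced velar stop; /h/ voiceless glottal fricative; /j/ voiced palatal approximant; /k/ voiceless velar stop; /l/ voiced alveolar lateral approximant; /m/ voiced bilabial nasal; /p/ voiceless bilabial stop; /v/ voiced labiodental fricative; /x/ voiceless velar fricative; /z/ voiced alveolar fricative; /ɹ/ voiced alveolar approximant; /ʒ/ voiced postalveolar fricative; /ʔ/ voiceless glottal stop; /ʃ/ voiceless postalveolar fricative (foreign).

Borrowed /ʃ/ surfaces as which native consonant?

/ʒ/ is closest: same manner (fricative), place distance 0 (postalveolar→postalveolar), voicing differs (+1); total 1. Next closest is /x/ at distance 2.

ʒ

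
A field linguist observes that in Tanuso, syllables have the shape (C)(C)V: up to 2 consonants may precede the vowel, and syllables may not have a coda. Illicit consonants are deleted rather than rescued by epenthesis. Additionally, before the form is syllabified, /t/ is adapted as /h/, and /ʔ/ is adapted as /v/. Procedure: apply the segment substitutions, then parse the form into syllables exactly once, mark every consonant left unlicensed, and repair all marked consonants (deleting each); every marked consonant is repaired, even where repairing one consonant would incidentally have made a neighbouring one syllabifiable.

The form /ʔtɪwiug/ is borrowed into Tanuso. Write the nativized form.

Substitution: /ʔ/ → /v/, /t/ → /h/, giving /vhɪwiug/.
Under (C)(C)V, the unsyllabifiable consonants are /g/ (no codas are permitted; onsets may contain at most 2 consonants).
Deletion applies to /g/.

vhɪwiu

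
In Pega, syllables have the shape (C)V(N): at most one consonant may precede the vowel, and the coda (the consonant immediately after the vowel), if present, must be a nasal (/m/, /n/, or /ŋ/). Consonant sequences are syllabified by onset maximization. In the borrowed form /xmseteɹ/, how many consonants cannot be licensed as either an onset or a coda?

3

The consonants /x/, /m/, /ɹ/ cannot be parsed into a legal (C)V(N) syllable (only a nasal (/m/, /n/, or /ŋ/) is licensed in coda position; onsets are limited to one consonant).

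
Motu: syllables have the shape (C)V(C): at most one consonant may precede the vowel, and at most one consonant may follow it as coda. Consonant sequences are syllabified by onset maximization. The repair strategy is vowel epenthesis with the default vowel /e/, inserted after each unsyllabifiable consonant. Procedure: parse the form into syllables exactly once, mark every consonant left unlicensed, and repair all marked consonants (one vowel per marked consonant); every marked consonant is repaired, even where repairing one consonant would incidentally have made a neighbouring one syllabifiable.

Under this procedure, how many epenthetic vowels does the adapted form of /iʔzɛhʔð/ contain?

2

The unsyllabifiable consonants are /ʔ/, /ð/; each receives one epenthetic vowel.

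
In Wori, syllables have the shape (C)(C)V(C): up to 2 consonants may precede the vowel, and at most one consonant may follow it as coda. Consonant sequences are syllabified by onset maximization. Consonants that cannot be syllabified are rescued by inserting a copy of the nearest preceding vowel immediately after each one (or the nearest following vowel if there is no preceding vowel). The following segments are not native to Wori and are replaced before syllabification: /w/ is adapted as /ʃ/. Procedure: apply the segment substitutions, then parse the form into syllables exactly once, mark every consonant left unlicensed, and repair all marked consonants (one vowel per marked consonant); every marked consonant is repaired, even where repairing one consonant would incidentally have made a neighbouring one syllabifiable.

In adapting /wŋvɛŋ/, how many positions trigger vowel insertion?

1

After substitution the input is /ʃŋvɛŋ/.
The unsyllabifiable consonants are /ʃ/; each receives one epenthetic vowel.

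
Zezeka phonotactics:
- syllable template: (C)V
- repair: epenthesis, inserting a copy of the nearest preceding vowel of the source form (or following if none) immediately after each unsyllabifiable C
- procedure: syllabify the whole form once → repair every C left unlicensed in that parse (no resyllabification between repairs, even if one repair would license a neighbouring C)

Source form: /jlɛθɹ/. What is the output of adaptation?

Syllabifying with onset maximization leaves /j/, /θ/, /ɹ/ stranded (no codas are permitted; onsets are limited to one consonant).
Each unlicensed consonant becomes the onset of a new syllable: /j/ → /jɛ/, /θ/ → /θɛ/, /ɹ/ → /ɹɛ/.

jɛlɛθɛɹɛ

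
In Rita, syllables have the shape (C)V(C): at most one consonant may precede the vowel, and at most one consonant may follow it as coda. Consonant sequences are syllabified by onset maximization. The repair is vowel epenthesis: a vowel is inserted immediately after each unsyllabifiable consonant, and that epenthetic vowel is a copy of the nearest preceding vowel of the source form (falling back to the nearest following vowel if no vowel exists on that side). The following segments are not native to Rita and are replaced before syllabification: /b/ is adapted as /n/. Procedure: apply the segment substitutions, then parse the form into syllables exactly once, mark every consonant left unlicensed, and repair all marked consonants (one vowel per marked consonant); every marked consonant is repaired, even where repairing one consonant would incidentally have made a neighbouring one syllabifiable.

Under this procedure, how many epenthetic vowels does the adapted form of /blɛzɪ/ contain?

After substitution the input is /nlɛzɪ/.
The unsyllabifiable consonants are /n/; each receives one epenthetic vowel.

1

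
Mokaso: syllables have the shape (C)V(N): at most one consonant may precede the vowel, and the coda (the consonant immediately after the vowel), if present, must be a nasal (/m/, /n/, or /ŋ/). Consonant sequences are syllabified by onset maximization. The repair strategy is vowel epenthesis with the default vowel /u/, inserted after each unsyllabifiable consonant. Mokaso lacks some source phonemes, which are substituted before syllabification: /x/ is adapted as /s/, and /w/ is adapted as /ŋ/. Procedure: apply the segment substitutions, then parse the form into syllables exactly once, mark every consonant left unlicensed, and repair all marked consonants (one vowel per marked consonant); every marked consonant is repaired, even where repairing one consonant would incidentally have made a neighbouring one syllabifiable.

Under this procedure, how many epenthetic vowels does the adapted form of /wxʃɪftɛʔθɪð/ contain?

5

After substitution the input is /ŋsʃɪftɛʔθɪð/.
The unsyllabifiable consonants are /ŋ/, /s/, /f/, /ʔ/, /ð/; each receives one epenthetic vowel.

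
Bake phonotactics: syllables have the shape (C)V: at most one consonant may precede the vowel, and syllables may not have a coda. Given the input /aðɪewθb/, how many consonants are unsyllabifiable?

3

Under (C)V, the unsyllabifiable consonants are /w/, /θ/, /b/ (no codas are permitted; onsets are limited to one consonant).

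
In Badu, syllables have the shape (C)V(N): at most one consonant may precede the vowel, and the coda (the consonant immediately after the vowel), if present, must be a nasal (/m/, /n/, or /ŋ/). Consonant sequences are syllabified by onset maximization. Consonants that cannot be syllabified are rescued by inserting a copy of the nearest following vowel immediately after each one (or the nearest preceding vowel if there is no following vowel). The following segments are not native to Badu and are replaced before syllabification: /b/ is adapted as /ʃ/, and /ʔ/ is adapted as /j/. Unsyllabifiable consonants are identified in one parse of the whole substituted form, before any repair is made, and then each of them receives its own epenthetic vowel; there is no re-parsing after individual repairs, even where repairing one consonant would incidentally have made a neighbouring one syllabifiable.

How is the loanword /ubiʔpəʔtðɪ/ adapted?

uʃijəpəjɪtɪðɪ

Substitution: /b/ → /ʃ/, /ʔ/ → /j/, giving /uʃijpəjtðɪ/.
Under (C)V(N), the unsyllabifiable consonants are /j/, /j/, /t/ (only a nasal (/m/, /n/, or /ŋ/) is licensed in coda position; onsets are limited to one consonant).
Each unlicensed consonant becomes the onset of a new syllable: /j/ → /jə/, /j/ → /jɪ/, /t/ → /tɪ/.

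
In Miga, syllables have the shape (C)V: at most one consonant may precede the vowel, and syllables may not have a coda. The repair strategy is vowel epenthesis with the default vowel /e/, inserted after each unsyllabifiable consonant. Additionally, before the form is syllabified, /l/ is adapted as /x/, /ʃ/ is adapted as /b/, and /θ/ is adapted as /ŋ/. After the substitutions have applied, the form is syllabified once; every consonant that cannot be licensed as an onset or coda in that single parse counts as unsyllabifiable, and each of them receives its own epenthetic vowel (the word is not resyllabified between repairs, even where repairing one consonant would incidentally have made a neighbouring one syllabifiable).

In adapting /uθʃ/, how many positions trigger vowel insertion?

After substitution the input is /uŋb/.
The unsyllabifiable consonants are /ŋ/, /b/; each receives one epenthetic vowel.

2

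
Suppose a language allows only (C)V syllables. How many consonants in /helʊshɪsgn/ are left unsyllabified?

Under (C)V, the unsyllabifiable consonants are /s/, /s/, /g/, /n/ (no codas are permitted; onsets are limited to one consonant).

4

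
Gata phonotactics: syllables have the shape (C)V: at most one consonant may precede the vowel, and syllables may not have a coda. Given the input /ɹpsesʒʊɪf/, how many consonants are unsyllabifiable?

4

Syllabifying with onset maximization leaves /ɹ/, /p/, /s/, /f/ stranded (no codas are permitted; onsets are limited to one consonant).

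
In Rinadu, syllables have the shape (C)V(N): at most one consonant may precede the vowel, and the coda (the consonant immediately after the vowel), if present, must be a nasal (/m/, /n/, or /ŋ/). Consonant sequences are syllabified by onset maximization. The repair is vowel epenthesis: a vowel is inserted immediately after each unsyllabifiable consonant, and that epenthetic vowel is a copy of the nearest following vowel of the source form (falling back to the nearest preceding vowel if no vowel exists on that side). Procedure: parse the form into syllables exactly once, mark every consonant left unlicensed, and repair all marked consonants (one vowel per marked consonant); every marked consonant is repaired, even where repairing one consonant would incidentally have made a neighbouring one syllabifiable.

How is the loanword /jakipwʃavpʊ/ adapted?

The consonants /p/, /w/, /v/ cannot be parsed into a legal (C)V(N) syllable (only a nasal (/m/, /n/, or /ŋ/) is licensed in coda position; onsets are limited to one consonant).
Each unlicensed consonant becomes the onset of a new syllable: /p/ → /pa/, /w/ → /wa/, /v/ → /vʊ/.

jakipawaʃavʊpʊ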